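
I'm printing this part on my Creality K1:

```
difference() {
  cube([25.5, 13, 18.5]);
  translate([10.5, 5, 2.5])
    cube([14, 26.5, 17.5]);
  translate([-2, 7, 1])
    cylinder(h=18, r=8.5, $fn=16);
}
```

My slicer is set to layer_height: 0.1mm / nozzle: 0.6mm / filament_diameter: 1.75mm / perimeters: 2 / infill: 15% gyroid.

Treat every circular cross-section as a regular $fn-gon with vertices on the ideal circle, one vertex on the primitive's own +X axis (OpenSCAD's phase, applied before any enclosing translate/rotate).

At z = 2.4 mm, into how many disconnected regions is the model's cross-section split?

1

At z = 2.4 mm: the cube (footprint 25.5×13) is included at this height; the cube at (10.5, 5) does not reach this height (z outside [2.5, 20]); the r=8.5 cylinder at (-2, 7) contributes a regular 16-gon of circumradius 8.5; Subtracting the remaining from the first: starting from the 25.5×13 cube, the r=8.5 cylinder at (-2, 7) partially overlaps it — only the 70.58 mm² overlap (of its 221.19 mm²) is removed, clipping the outline — 1 connected region. The result has 1 disconnected region.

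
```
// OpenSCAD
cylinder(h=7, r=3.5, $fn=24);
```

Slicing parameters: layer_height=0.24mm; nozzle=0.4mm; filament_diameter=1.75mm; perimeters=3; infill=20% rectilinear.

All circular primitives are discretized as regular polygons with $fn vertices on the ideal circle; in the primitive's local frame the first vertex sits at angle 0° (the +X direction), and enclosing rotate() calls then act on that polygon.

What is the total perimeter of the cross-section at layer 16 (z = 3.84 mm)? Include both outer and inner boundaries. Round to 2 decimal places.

21.93 mm

At z = 3.84 mm: the r=3.5 cylinder gives a regular 24-gon of circumradius 3.5 (constant along its height) (perimeter = 2·24·3.500·sin(180°/24) = 21.93 mm). Overall, the cross-section is a single solid region. Total boundary length (outer) = 21.93 mm.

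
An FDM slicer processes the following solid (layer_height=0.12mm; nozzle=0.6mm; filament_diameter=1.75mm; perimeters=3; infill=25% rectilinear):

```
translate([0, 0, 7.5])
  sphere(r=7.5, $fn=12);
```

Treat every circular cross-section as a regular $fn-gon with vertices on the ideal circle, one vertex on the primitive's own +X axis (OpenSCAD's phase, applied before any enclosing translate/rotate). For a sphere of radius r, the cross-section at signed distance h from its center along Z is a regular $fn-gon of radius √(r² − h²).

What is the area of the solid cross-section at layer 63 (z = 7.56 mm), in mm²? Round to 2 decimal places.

At z = 7.56 mm: the r=7.5 sphere contributes a regular 12-gon of circumradius √(7.5²−0.06²) = 7.500 (area = (12/2)·7.500²·sin(360°/12) = 168.74 mm²). Overall, the cross-section is a single solid region. Net area = 168.74 mm².

168.74 mm²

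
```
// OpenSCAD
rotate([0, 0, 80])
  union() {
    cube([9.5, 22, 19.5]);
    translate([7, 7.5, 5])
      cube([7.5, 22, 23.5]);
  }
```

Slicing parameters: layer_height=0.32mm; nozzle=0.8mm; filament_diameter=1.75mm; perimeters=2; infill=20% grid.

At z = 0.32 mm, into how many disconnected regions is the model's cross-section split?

1

At z = 0.32 mm: the 9.5×22 cube contributes its full rectangle; the cube at (7, 7.5) is absent (z outside [5, 28.5]); Combining (union): only the 9.5×22 cube is present, so the union is just that shape — 1 connected region; (rotated 80° about Z; rotation is an isometry so areas/perimeters/island counts are preserved). The result has 1 disconnected region.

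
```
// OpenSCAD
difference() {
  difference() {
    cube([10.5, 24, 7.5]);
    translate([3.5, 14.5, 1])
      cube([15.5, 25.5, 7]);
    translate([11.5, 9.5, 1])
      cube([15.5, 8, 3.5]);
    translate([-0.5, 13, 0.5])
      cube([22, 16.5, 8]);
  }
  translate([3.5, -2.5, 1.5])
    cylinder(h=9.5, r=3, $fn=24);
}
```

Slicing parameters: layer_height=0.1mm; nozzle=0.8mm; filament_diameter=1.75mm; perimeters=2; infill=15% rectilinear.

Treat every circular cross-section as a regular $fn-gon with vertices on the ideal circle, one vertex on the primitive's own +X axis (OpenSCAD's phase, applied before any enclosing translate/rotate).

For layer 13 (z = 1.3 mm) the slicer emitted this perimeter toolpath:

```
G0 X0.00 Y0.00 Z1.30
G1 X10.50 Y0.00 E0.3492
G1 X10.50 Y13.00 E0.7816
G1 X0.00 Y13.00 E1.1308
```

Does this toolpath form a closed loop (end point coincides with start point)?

Start point (G0): (0.00, 0.00). End point (last G1): the path does not return to the start — open.

no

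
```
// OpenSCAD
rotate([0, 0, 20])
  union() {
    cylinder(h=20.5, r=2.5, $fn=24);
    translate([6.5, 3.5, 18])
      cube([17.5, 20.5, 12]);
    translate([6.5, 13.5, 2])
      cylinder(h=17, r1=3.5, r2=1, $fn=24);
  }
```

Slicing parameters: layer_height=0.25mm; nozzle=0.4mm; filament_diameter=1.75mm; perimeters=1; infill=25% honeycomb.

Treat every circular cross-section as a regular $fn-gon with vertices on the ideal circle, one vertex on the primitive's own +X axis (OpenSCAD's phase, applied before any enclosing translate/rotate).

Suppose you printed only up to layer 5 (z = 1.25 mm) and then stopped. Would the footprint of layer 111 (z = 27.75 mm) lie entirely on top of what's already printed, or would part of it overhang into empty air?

part overhangs

Compare the two slices. At z = 1.25: the r=2.5 cylinder contributes a regular 24-gon of circumradius 2.5 (area = (24/2)·2.500²·sin(360°/24) = 19.41 mm²); the cube at (6.5, 3.5) does not reach this height (z outside [18, 30]); the cone at (6.5, 13.5) is absent (z outside [2, 19]); Taking the union: only the r=2.5 cylinder is present, so the union is just that shape — area = 19.41 mm²; (whole slice rotated 20° about Z — lengths, areas and connectivity unchanged). At z = 27.75: the cylinder is absent (z outside [0, 20.5]); the 17.5×20.5 cube at (6.5, 3.5) contributes its full rectangle (area 358.75 mm²); the cone at (6.5, 13.5) does not reach this height (z outside [2, 19]); Combining (union): only the 17.5×20.5 cube at (6.5, 3.5) is present, so the union is just that shape — area = 358.75 mm²; (rotated 20° about Z; rotation is an isometry so areas/perimeters/island counts are preserved). Checking containment: at z = 27.75 the cross-section extends beyond the z = 1.25 cross-section by about 358.75 mm².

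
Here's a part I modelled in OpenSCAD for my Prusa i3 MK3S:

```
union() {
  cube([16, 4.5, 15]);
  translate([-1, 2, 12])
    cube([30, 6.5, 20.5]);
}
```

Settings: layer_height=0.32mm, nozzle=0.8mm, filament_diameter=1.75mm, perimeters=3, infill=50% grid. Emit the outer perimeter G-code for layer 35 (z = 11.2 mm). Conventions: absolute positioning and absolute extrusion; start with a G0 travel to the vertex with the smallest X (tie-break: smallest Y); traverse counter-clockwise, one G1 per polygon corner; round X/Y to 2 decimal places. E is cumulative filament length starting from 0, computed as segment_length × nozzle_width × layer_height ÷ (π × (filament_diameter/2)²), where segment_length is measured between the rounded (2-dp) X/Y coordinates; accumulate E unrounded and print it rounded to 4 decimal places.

G0 X0.00 Y0.00 Z11.20
G1 X16.00 Y0.00 E1.7029
G1 X16.00 Y4.50 E2.1819
G1 X0.00 Y4.50 E3.8848
G1 X0.00 Y0.00 E4.3637

At z = 11.2 mm: the cube is present — its section is the full 16×4.5 rectangle; the cube at (-1, 2) is absent (z outside [12, 32.5]); Taking the union: only the 16×4.5 cube is present, so the union is just that shape — 1 connected region. The outline is a single polygon with 4 vertices. Extrusion per mm of travel: 0.8 × 0.32 / (π × 0.875²) = 0.106432. Accumulating E over each segment gives final E = 4.3637.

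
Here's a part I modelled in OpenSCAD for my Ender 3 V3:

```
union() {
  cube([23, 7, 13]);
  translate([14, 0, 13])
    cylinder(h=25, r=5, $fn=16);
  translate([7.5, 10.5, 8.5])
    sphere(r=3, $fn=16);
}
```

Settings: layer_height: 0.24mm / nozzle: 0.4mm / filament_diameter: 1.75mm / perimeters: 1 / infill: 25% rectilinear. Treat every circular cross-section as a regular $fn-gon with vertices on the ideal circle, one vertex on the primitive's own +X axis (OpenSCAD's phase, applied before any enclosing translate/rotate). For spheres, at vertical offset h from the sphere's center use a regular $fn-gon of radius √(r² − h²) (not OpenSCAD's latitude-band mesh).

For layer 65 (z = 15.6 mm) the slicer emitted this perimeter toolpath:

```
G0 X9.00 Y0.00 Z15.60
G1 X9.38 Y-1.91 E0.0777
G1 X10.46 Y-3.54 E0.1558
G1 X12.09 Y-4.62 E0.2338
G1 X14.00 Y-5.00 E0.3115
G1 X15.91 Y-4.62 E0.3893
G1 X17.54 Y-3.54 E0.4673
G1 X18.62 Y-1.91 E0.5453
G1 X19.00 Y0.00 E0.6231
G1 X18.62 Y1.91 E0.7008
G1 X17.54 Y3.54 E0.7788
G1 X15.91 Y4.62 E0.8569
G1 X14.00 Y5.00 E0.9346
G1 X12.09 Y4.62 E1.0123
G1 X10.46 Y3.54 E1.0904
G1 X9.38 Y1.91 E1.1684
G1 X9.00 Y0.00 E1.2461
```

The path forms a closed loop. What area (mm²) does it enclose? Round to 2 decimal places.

76.57 mm²

Apply the shoelace formula to the sequence of (X, Y) vertices; enclosed area = 76.57 mm².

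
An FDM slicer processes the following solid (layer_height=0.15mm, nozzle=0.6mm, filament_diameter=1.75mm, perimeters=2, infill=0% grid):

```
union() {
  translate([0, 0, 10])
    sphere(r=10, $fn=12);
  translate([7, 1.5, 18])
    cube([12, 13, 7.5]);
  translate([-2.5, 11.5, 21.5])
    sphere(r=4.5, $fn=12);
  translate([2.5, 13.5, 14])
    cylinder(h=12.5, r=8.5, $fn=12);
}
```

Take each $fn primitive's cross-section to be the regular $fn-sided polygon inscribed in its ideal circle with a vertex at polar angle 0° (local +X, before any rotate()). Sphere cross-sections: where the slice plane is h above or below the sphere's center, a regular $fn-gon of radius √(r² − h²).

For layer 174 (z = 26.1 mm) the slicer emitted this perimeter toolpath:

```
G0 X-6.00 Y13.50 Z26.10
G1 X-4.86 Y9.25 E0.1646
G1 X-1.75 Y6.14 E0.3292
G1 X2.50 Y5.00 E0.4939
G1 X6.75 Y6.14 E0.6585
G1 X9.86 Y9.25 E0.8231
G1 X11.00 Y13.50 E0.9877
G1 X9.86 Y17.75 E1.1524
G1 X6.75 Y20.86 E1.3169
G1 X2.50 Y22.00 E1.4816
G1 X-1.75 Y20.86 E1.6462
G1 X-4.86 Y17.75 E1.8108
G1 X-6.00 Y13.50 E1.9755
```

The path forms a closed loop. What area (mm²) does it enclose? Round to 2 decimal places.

Apply the shoelace formula to the sequence of (X, Y) vertices; enclosed area = 216.71 mm².

216.71 mm²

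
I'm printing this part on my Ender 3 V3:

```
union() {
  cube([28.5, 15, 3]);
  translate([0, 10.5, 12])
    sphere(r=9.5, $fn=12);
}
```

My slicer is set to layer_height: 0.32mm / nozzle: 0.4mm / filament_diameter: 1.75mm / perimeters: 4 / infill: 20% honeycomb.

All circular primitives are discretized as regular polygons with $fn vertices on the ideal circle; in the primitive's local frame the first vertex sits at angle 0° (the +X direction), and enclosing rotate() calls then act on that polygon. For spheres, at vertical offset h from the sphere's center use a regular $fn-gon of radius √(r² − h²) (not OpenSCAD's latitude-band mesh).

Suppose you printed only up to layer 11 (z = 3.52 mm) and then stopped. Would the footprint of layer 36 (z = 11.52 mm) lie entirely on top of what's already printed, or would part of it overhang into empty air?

Compare the two slices. At z = 3.52: the cube is absent (z outside [0, 3]); the r=9.5 sphere at (0, 10.5) contributes a regular 12-gon of circumradius √(9.5²−8.48²) = 4.282 (area = (12/2)·4.282²·sin(360°/12) = 55.02 mm²); Merging all regions: only the r=9.5 sphere at (0, 10.5) is present, so the union is just that shape — area = 55.02 mm². At z = 11.52: the cube does not reach this height (z outside [0, 3]); the r=9.5 sphere at (0, 10.5) slices to a regular 12-gon of circumradius 9.488 (√(r²−h²) with h=0.48 from center) (area = (12/2)·9.488²·sin(360°/12) = 270.06 mm²); Combining (union): only the r=9.5 sphere at (0, 10.5) is present, so the union is just that shape — area = 270.06 mm². Checking containment: at z = 11.52 the cross-section extends beyond the z = 3.52 cross-section by about 215.04 mm².

part overhangs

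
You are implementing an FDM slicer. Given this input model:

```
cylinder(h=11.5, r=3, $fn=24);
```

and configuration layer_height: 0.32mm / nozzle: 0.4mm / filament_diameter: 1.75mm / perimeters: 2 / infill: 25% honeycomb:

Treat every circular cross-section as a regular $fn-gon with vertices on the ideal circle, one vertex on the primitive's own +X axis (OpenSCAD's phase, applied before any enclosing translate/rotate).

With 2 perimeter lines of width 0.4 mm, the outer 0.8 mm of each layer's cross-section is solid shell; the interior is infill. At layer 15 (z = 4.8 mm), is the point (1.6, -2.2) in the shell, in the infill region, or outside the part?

shell

At z = 4.8 mm: the r=3 cylinder contributes a regular 24-gon of circumradius 3. Overall, the cross-section is a single solid region. The nearest boundary edge runs (1.50, -2.60)→(2.12, -2.12); distance from the point to it = 0.25 mm. The point is inside the cross-section, 0.25 mm from the nearest boundary — within the 0.8 mm shell band (2 × 0.4).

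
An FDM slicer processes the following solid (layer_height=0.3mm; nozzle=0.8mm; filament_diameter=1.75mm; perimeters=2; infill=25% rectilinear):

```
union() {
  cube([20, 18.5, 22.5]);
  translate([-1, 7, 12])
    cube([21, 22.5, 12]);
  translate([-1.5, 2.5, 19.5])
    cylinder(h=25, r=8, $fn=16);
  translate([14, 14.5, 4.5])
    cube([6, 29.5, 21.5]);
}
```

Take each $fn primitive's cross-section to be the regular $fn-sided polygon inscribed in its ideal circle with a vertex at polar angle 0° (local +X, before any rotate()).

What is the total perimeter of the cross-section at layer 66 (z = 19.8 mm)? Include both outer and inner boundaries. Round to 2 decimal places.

At z = 19.8 mm: the cube is present — its section is the full 20×18.5 rectangle (perimeter 77.00 mm); the cube at (-1, 7) is present — its section is the full 21×22.5 rectangle (perimeter 87.00 mm); the r=8 cylinder at (-1.5, 2.5) gives a regular 16-gon of circumradius 8 (constant along its height) (perimeter = 2·16·8.000·sin(180°/16) = 49.94 mm); the 6×29.5 cube at (14, 14.5) contributes its full rectangle (perimeter 71.00 mm); Combining (union): the regions partially overlap (shared area 376.14 mm²), so the edge portions inside another operand are dropped and the merged outline is re-measured after clipping — boundary = 148.01 mm. Overall, the cross-section is a single solid region. Total boundary length (outer) = 148.01 mm.

148.01 mm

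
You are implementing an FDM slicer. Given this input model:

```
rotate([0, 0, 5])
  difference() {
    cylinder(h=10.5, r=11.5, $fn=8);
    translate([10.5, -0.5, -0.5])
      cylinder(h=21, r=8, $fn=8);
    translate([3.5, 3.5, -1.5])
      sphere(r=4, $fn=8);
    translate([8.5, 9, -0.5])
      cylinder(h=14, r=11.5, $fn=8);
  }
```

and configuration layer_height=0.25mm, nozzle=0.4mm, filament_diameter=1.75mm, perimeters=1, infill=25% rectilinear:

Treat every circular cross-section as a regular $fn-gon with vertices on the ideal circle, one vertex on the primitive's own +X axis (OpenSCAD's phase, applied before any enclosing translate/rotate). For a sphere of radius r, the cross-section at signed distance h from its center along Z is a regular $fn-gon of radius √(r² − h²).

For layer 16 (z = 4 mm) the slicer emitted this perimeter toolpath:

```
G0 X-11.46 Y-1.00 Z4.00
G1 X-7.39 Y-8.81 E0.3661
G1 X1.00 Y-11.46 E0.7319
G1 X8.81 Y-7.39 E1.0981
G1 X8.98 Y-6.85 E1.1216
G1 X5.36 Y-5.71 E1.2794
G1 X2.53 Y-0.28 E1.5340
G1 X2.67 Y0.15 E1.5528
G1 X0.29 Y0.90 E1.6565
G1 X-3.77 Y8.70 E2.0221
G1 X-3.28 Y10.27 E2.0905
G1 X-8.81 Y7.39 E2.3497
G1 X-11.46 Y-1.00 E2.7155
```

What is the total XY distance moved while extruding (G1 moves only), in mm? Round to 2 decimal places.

65.32 mm

Sum the Euclidean lengths of each G1 segment: total = 65.32 mm.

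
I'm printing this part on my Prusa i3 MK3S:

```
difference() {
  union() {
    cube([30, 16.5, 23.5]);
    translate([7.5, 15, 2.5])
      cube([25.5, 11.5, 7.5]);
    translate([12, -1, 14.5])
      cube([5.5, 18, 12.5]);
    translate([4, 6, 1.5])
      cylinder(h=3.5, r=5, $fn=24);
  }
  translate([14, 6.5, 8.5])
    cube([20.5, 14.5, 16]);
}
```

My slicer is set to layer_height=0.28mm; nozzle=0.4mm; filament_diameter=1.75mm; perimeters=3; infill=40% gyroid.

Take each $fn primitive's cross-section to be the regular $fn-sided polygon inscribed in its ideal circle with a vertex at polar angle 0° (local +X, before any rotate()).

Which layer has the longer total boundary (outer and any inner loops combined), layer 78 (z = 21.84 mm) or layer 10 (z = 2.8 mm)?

Layer 78 (z = 21.84): the 30×16.5 cube contributes its full rectangle (perimeter 93.00 mm); the cube at (7.5, 15) does not reach this height (z outside [2.5, 10]); the cube at (12, -1) is present — its section is the full 5.5×18 rectangle (perimeter 47.00 mm); the cylinder at (4, 6) does not reach this height (z outside [1.5, 5]); Combining (union): the regions partially overlap (shared area 90.75 mm²), so the edge portions inside another operand are dropped and the merged outline is re-measured after clipping — boundary = 96.00 mm; the cube at (14, 6.5) (footprint 20.5×14.5) is included at this height (perimeter 70.00 mm); After the difference (first − rest): starting from the result so far, the 20.5×14.5 cube at (14, 6.5) partially overlaps it — only the 161.75 mm² overlap (of its 297.25 mm²) is removed, clipping the outline — boundary = 96.00 mm. So its perimeter = 96.00 mm. Layer 10 (z = 2.8): the cube (footprint 30×16.5) is included at this height (perimeter 93.00 mm); the 25.5×11.5 cube at (7.5, 15) contributes its full rectangle (perimeter 74.00 mm); the cube at (12, -1) is absent (z outside [14.5, 27]); the r=5 cylinder at (4, 6) gives a regular 24-gon of circumradius 5 (constant along its height) (perimeter = 2·24·5.000·sin(180°/24) = 31.33 mm); Combining (union): the regions partially overlap (shared area 107.49 mm²), so the edge portions inside another operand are dropped and the merged outline is re-measured after clipping — boundary = 119.45 mm; the cube at (14, 6.5) is absent (z outside [8.5, 24.5]); After the difference (first − rest): none of the subtracted shapes is present at this height, so that combined region is unchanged — boundary = 119.45 mm. So its perimeter = 119.45 mm. Layer 10 is larger (119.45 vs 96.00 mm).

layer 10 (z = 2.8 mm)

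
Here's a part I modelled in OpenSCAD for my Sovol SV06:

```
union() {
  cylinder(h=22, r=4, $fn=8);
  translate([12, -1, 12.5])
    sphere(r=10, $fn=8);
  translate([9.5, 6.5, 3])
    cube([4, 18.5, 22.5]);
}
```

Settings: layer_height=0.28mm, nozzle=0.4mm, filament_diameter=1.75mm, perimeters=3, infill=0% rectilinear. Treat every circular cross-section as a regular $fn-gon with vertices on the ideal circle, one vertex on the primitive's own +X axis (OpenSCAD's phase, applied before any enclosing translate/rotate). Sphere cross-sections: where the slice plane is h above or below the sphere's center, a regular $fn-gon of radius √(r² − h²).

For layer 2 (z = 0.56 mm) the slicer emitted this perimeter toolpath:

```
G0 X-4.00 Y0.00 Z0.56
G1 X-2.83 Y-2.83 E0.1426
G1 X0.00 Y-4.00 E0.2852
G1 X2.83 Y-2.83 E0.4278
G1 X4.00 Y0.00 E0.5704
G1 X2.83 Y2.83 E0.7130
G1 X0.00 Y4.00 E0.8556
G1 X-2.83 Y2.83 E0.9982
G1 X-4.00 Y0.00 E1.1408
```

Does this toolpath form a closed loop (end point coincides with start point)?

Start point (G0): (-4.00, 0.00). End point (last G1): the path returns to the start — closed.

yes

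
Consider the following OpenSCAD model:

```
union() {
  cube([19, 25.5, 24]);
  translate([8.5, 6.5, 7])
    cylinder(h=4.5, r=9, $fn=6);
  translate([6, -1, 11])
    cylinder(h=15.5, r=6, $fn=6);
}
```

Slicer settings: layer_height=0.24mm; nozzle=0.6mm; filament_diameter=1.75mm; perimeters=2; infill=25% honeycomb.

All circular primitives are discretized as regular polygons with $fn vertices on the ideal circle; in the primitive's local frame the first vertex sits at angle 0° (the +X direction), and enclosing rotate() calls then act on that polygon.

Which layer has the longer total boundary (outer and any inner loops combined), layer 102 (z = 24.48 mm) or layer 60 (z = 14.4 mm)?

layer 60 (z = 14.4 mm)

Layer 102 (z = 24.48): the cube does not reach this height (z outside [0, 24]); the cylinder at (8.5, 6.5) does not reach this height (z outside [7, 11.5]); the r=6 cylinder at (6, -1) gives a regular 6-gon of circumradius 6 (constant along its height) (perimeter = 2·6·6.000·sin(180°/6) = 36.00 mm); Taking the union: only the r=6 cylinder at (6, -1) is present, so the union is just that shape — boundary = 36.00 mm. So its perimeter = 36.00 mm. Layer 60 (z = 14.4): the 19×25.5 cube contributes its full rectangle (perimeter 89.00 mm); the cylinder at (8.5, 6.5) does not reach this height (z outside [7, 11.5]); the r=6 cylinder at (6, -1) gives a regular 6-gon of circumradius 6 (constant along its height) (perimeter = 2·6·6.000·sin(180°/6) = 36.00 mm); Taking the union: the regions partially overlap (shared area 35.34 mm²), so the edge portions inside another operand are dropped and the merged outline is re-measured after clipping — boundary = 98.46 mm. So its perimeter = 98.46 mm. Layer 60 is larger (98.46 vs 36.00 mm).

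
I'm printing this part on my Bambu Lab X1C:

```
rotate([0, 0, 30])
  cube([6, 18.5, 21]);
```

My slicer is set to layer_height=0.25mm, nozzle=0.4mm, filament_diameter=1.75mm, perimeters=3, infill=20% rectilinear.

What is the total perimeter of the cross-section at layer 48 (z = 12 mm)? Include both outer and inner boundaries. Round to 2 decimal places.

At z = 12 mm: the 6×18.5 cube contributes its full rectangle (perimeter 49.00 mm); (rotated 30° about Z; rotation is an isometry so areas/perimeters/island counts are preserved). Overall, the cross-section is a single solid region. Total boundary length (outer) = 49.00 mm.

49.00 mm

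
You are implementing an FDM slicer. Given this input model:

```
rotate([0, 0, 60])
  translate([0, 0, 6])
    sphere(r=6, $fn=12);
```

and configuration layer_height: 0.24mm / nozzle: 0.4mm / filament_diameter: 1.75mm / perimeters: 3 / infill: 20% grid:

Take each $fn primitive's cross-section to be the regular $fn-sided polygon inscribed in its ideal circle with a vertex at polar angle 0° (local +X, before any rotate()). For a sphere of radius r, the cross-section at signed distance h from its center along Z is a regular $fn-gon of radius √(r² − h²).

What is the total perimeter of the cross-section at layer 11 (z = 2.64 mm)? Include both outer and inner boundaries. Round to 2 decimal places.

At z = 2.64 mm: the r=6 sphere contributes a regular 12-gon of circumradius √(6²−3.36²) = 4.971 (perimeter = 2·12·4.971·sin(180°/12) = 30.88 mm); (rotated 60° about Z; rotation is an isometry so areas/perimeters/island counts are preserved). Overall, the cross-section is a single solid region. Total boundary length (outer) = 30.88 mm.

30.88 mm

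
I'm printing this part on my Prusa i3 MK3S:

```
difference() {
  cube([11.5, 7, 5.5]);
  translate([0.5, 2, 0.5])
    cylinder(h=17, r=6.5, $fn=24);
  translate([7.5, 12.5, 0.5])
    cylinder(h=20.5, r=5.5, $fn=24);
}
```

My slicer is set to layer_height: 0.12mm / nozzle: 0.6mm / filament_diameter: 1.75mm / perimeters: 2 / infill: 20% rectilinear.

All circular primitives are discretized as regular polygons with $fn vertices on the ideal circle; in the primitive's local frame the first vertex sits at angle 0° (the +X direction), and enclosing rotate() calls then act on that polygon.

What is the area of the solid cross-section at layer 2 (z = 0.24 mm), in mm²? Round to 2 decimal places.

At z = 0.24 mm: the cube is present — its section is the full 11.5×7 rectangle (area 80.50 mm²); the cylinder at (0.5, 2) does not reach this height (z outside [0.5, 17.5]); the cylinder at (7.5, 12.5) is absent (z outside [0.5, 21]); After the difference (first − rest): none of the subtracted shapes is present at this height, so the 11.5×7 cube is unchanged — area = 80.50 mm². Overall, the cross-section is a single solid region. Net area = 80.50 mm².

80.50 mm²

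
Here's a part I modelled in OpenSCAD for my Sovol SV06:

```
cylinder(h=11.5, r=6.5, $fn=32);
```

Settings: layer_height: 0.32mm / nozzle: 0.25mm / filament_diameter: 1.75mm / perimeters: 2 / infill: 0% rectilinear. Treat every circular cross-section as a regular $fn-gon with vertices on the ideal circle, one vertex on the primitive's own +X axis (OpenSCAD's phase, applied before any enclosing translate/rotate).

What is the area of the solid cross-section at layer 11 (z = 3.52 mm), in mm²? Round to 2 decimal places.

At z = 3.52 mm: the r=6.5 cylinder contributes a regular 32-gon of circumradius 6.5 (area = (32/2)·6.500²·sin(360°/32) = 131.88 mm²). Overall, the cross-section is a single solid region. Net area = 131.88 mm².

131.88 mm²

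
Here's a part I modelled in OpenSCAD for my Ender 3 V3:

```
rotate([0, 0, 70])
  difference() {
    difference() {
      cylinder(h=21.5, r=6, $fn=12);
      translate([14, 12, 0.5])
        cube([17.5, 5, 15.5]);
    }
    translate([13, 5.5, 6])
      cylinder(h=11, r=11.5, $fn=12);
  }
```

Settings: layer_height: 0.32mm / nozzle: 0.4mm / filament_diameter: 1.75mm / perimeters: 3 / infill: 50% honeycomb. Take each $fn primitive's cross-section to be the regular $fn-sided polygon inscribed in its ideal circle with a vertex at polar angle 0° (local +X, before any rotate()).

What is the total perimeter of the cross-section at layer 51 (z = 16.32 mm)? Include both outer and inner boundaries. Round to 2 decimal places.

At z = 16.32 mm: the cylinder: section is a regular 12-gon, circumradius r=6 (perimeter = 2·12·6.000·sin(180°/12) = 37.27 mm); the cube at (14, 12) is absent (z outside [0.5, 16]); After the difference (first − rest): none of the subtracted shapes is present at this height, so the r=6 cylinder is unchanged — boundary = 37.27 mm; the r=11.5 cylinder at (13, 5.5) gives a regular 12-gon of circumradius 11.5 (constant along its height) (perimeter = 2·12·11.500·sin(180°/12) = 71.43 mm); Subtracting the remaining from the first: starting from that combined region, the r=11.5 cylinder at (13, 5.5) partially overlaps it — only the 18.29 mm² overlap (of its 396.75 mm²) is removed, clipping the outline — boundary = 36.18 mm; (rotated 70° about Z; rotation is an isometry so areas/perimeters/island counts are preserved). Overall, the cross-section is a single solid region. Total boundary length (outer) = 36.18 mm.

36.18 mm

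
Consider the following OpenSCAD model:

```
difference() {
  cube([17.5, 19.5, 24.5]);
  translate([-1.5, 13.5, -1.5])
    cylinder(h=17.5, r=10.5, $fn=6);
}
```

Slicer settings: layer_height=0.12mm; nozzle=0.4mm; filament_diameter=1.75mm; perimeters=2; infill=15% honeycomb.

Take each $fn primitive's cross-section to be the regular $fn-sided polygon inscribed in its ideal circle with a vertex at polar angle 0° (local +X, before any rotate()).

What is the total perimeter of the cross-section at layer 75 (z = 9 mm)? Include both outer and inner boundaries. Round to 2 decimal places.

At z = 9 mm: the cube is present — its section is the full 17.5×19.5 rectangle (perimeter 74.00 mm); the r=10.5 cylinder at (-1.5, 13.5) contributes a regular 6-gon of circumradius 10.5 (perimeter = 2·6·10.500·sin(180°/6) = 63.00 mm); Subtracting the remaining from the first: starting from the 17.5×19.5 cube, the r=10.5 cylinder at (-1.5, 13.5) partially overlaps it — only the 101.58 mm² overlap (of its 286.44 mm²) is removed, clipping the outline — boundary = 74.55 mm. Overall, the cross-section is a single solid region. Total boundary length (outer) = 74.55 mm.

74.55 mm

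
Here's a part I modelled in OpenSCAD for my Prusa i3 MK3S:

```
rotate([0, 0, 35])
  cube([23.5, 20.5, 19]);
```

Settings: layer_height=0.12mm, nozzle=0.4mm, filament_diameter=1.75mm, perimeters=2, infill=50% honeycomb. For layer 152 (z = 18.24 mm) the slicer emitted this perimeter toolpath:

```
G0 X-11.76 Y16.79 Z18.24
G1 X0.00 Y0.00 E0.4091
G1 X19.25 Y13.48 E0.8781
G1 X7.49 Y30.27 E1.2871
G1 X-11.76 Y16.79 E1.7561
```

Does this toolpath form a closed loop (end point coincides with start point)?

Start point (G0): (-11.76, 16.79). End point (last G1): the path returns to the start — closed.

yes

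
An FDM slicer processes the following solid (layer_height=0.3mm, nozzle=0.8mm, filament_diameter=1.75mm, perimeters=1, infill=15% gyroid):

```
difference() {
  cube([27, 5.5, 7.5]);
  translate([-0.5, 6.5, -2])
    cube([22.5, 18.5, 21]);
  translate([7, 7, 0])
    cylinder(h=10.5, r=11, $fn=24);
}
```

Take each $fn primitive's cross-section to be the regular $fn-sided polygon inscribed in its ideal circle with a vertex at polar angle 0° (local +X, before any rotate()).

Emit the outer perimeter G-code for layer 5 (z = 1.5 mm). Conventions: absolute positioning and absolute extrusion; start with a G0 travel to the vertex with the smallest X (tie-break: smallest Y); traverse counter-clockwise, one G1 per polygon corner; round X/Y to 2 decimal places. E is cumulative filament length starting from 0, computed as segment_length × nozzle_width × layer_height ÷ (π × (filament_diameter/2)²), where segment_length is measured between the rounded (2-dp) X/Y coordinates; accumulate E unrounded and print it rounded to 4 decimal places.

G0 X15.38 Y0.00 Z1.50
G1 X27.00 Y0.00 E1.1594
G1 X27.00 Y5.50 E1.7082
G1 X17.80 Y5.50 E2.6262
G1 X17.63 Y4.15 E2.7620
G1 X16.53 Y1.50 E3.0483
G1 X15.38 Y0.00 E3.2369

At z = 1.5 mm: the cube is present — its section is the full 27×5.5 rectangle; the cube at (-0.5, 6.5) is present — its section is the full 22.5×18.5 rectangle; the cylinder at (7, 7): section is a regular 24-gon, circumradius r=11; After the difference (first − rest): starting from the 27×5.5 cube, the 22.5×18.5 cube at (-0.5, 6.5) misses the remaining region (no effect); the r=11 cylinder at (7, 7) partially overlaps it — only the 93.09 mm² overlap (of its 375.81 mm²) is removed, clipping the outline — 1 connected region. The outline is a single polygon with 6 vertices. Extrusion per mm of travel: 0.8 × 0.3 / (π × 0.875²) = 0.099780. Accumulating E over each segment gives final E = 3.2369.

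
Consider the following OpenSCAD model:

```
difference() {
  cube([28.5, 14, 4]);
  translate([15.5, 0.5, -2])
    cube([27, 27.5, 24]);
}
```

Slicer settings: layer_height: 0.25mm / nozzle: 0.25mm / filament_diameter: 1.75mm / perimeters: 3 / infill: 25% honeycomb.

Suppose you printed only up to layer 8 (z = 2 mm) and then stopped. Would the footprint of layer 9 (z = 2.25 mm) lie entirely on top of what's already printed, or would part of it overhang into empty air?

entirely on top

Compare the two slices. At z = 2: the 28.5×14 cube contributes its full rectangle (area 399.00 mm²); the cube at (15.5, 0.5) is present — its section is the full 27×27.5 rectangle (area 742.50 mm²); Subtracting the remaining from the first: starting from the 28.5×14 cube (399.00 mm²), the 27×27.5 cube at (15.5, 0.5) partially overlaps it — only the 175.50 mm² overlap (of its 742.50 mm²) is removed, clipping the outline — area = 223.50 mm². At z = 2.25: the cube (footprint 28.5×14) is included at this height (area 399.00 mm²); the 27×27.5 cube at (15.5, 0.5) contributes its full rectangle (area 742.50 mm²); Taking the first minus the rest: starting from the 28.5×14 cube (399.00 mm²), the 27×27.5 cube at (15.5, 0.5) partially overlaps it — only the 175.50 mm² overlap (of its 742.50 mm²) is removed, clipping the outline — area = 223.50 mm². Checking containment: the cross-section at z = 2.25 is a subset of the cross-section at z = 2.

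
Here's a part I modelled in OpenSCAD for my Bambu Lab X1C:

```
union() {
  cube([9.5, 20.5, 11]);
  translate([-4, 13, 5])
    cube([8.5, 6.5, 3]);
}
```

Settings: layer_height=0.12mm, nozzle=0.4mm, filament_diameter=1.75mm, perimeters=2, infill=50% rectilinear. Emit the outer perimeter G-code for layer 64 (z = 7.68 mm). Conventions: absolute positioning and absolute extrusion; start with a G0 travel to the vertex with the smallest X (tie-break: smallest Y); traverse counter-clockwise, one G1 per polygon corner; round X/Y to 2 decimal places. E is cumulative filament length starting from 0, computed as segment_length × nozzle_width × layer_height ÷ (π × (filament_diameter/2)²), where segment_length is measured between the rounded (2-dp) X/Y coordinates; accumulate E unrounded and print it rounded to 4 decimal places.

G0 X-4.00 Y13.00 Z7.68
G1 X0.00 Y13.00 E0.0798
G1 X0.00 Y0.00 E0.3393
G1 X9.50 Y0.00 E0.5288
G1 X9.50 Y20.50 E0.9379
G1 X0.00 Y20.50 E1.1275
G1 X0.00 Y19.50 E1.1475
G1 X-4.00 Y19.50 E1.2273
G1 X-4.00 Y13.00 E1.3570

At z = 7.68 mm: the 9.5×20.5 cube contributes its full rectangle; the cube at (-4, 13) (footprint 8.5×6.5) is included at this height; Taking the union: the regions partially overlap (shared area 29.25 mm²), so overlapping operands fuse into one piece — 1 connected region. The outline is a single polygon with 8 vertices. Extrusion per mm of travel: 0.4 × 0.12 / (π × 0.875²) = 0.019956. Accumulating E over each segment gives final E = 1.3570.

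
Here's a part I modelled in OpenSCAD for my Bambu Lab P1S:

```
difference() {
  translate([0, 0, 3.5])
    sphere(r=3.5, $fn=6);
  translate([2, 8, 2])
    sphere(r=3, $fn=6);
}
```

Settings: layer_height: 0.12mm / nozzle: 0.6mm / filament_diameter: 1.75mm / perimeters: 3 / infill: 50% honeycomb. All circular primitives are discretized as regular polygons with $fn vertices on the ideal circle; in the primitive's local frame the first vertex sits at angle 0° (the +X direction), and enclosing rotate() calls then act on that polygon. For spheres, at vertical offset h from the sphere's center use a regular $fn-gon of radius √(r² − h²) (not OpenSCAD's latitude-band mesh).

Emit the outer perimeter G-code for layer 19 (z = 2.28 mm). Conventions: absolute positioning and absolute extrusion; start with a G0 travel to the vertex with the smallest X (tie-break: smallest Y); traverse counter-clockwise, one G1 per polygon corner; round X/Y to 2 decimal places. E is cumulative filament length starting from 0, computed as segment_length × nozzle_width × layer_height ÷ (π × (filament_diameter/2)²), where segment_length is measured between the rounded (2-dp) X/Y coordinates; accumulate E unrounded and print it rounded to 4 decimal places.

G0 X-3.28 Y0.00 Z2.28
G1 X-1.64 Y-2.84 E0.0982
G1 X1.64 Y-2.84 E0.1964
G1 X3.28 Y0.00 E0.2945
G1 X1.64 Y2.84 E0.3927
G1 X-1.64 Y2.84 E0.4909
G1 X-3.28 Y0.00 E0.5890

At z = 2.28 mm: the r=3.5 sphere contributes a regular 6-gon of circumradius √(3.5²−1.22²) = 3.280; the r=3 sphere at (2, 8) slices to a regular 6-gon of circumradius 2.987 (√(r²−h²) with h=0.28 from center); Taking the first minus the rest: starting from the r=3.5 sphere, the r=3 sphere at (2, 8) misses the remaining region (no effect) — 1 connected region. The outline is a single polygon with 6 vertices. Extrusion per mm of travel: 0.6 × 0.12 / (π × 0.875²) = 0.029934. Accumulating E over each segment gives final E = 0.5890.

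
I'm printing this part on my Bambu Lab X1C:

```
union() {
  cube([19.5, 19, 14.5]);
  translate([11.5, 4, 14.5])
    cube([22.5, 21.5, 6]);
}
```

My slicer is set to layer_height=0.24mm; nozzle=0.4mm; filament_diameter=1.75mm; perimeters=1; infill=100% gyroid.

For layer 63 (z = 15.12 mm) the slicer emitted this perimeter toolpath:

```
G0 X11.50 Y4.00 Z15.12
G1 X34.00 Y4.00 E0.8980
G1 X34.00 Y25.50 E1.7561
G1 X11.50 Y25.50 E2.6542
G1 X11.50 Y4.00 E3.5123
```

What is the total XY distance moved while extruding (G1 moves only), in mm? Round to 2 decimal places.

88.00 mm

Sum the Euclidean lengths of each G1 segment: total = 88.00 mm.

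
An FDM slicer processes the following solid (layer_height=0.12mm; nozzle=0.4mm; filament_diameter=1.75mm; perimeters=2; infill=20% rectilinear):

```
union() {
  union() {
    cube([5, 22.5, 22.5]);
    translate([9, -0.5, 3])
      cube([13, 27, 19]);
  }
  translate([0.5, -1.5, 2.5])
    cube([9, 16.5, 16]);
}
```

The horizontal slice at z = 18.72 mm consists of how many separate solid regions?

At z = 18.72 mm: the 5×22.5 cube contributes its full rectangle; the cube at (9, -0.5) is present — its section is the full 13×27 rectangle; Combining (union): the 2 present regions are separate (no shared area or edge), so areas and boundary lengths simply add and each stays a separate island — 2 connected regions; the cube at (0.5, -1.5) is not intersected at this z (z outside [2.5, 18.5]); Merging all regions: only that combined region is present, so the union is just that shape — 2 connected regions. The result has 2 disconnected regions.

2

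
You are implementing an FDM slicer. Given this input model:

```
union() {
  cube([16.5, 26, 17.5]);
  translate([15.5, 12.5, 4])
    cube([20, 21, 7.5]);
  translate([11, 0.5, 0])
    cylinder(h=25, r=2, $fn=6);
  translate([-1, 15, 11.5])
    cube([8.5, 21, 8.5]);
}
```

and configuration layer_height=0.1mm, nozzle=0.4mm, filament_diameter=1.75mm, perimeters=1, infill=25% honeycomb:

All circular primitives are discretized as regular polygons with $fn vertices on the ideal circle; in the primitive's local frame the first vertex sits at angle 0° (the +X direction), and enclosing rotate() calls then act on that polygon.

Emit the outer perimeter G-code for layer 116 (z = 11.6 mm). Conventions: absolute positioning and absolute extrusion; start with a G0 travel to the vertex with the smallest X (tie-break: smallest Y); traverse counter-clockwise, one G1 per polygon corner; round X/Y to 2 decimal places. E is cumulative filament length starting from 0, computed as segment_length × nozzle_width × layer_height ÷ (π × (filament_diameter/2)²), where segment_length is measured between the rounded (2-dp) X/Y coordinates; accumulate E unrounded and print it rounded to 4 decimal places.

G0 X-1.00 Y15.00 Z11.60
G1 X0.00 Y15.00 E0.0166
G1 X0.00 Y0.00 E0.2661
G1 X9.29 Y0.00 E0.4206
G1 X10.00 Y-1.23 E0.4442
G1 X12.00 Y-1.23 E0.4775
G1 X12.71 Y0.00 E0.5011
G1 X16.50 Y0.00 E0.5641
G1 X16.50 Y26.00 E0.9965
G1 X7.50 Y26.00 E1.1462
G1 X7.50 Y36.00 E1.3125
G1 X-1.00 Y36.00 E1.4538
G1 X-1.00 Y15.00 E1.8030

At z = 11.6 mm: the cube (footprint 16.5×26) is included at this height; the cube at (15.5, 12.5) does not reach this height (z outside [4, 11.5]); the cylinder at (11, 0.5): section is a regular 6-gon, circumradius r=2; the cube at (-1, 15) is present — its section is the full 8.5×21 rectangle; Combining (union): the regions partially overlap (shared area 89.55 mm²), so overlapping operands fuse into one piece — 1 connected region. The outline is a single polygon with 12 vertices. Extrusion per mm of travel: 0.4 × 0.1 / (π × 0.875²) = 0.016630. Accumulating E over each segment gives final E = 1.8030.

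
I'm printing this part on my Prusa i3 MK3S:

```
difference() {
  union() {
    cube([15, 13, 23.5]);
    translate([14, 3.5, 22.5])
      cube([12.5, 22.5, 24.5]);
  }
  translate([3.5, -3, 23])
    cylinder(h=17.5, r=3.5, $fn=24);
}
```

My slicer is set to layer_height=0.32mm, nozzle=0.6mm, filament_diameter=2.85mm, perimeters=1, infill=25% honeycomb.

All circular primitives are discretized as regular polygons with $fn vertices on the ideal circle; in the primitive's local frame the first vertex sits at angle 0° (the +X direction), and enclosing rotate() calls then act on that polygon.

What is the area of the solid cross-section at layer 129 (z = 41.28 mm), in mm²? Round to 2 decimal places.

At z = 41.28 mm: the cube is absent (z outside [0, 23.5]); the cube at (14, 3.5) (footprint 12.5×22.5) is included at this height (area 281.25 mm²); Taking the union: only the 12.5×22.5 cube at (14, 3.5) is present, so the union is just that shape — area = 281.25 mm²; the cylinder at (3.5, -3) is absent (z outside [23, 40.5]); Taking the first minus the rest: none of the subtracted shapes is present at this height, so that combined region is unchanged — area = 281.25 mm². Overall, the cross-section is a single solid region. Net area = 281.25 mm².

281.25 mm²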